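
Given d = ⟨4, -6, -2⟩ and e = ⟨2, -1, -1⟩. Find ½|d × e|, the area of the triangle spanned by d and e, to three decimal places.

i: (-6)·(-1) - (-2)·(-1) = 6 - 2 = 4
j: (-2)·2 - 4·(-1) = -4 - (-4) = 0
k: 4·(-1) - (-6)·2 = -4 - (-12) = 8
d × e = (4, 0, 8)
|d × e| = √(4² + 0² + 8²) = √80 ≈ 8.9443
area = ½ · 8.9443 ≈ 4.472

4.472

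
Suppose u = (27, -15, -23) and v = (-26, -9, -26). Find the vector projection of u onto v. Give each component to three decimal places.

u · v = 27·(-26) + (-15)·(-9) + (-23)·(-26) = -702 + 135 + 598 = 31
|v|² = 676 + 81 + 676 = 1433
proj_v u = (31/1433) · (-26, -9, -26) ≈ (-0.562, -0.195, -0.562)

(-0.562, -0.195, -0.562)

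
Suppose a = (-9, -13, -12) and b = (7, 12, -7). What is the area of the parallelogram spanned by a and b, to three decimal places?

277.710

i: (-13)·(-7) - (-12)·12 = 91 - (-144) = 235
j: (-12)·7 - (-9)·(-7) = -84 - 63 = -147
k: (-9)·12 - (-13)·7 = -108 - (-91) = -17
a × b = (235, -147, -17)
|a × b| = √(235² + (-147)² + (-17)²) = √77123 ≈ 277.7103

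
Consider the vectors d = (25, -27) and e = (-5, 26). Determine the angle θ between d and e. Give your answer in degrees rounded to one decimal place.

d · e = 25·(-5) + (-27)·26 = -125 - 702 = -827
|d|² = 625 + 729 = 1354,  |d| = √1354 ≈ 36.796739
|e|² = 25 + 676 = 701,  |e| = √701 ≈ 26.476405
cos θ = -827 / (36.796739 · 26.476405) ≈ -0.84886
θ = arccos(-0.84886) ≈ 148.1°

148.1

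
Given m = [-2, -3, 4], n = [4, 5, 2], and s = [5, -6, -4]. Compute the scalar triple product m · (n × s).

-258

n × s:
i: 5·(-4) - 2·(-6) = -20 - (-12) = -8
j: 2·5 - 4·(-4) = 10 - (-16) = 26
k: 4·(-6) - 5·5 = -24 - 25 = -49
n × s = (-8, 26, -49)
m · (n × s) = (-2)·(-8) + (-3)·26 + 4·(-49) = 16 - 78 - 196 = -258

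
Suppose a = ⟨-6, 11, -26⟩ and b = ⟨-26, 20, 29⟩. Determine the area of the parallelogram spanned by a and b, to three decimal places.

i: 11·29 - (-26)·20 = 319 - (-520) = 839
j: (-26)·(-26) - (-6)·29 = 676 - (-174) = 850
k: (-6)·20 - 11·(-26) = -120 - (-286) = 166
a × b = (839, 850, 166)
|a × b| = √(839² + 850² + 166²) = √1453977 ≈ 1205.8097

1205.810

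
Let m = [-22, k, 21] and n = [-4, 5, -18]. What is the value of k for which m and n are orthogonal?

58

m · n = (-22)·(-4) + k·5 + 21·(-18) = -290 + 5k
Set equal to 0: 5k = 290, so k = 58.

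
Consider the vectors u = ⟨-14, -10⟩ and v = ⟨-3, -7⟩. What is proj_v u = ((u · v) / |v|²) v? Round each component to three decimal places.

u · v = (-14)·(-3) + (-10)·(-7) = 42 + 70 = 112
|v|² = 9 + 49 = 58
proj_v u = (112/58) · (-3, -7) ≈ (-5.793, -13.517)

(-5.793, -13.517)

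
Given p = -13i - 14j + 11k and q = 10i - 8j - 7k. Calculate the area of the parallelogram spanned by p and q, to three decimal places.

i: (-14)·(-7) - 11·(-8) = 98 - (-88) = 186
j: 11·10 - (-13)·(-7) = 110 - 91 = 19
k: (-13)·(-8) - (-14)·10 = 104 - (-140) = 244
p × q = (186, 19, 244)
|p × q| = √(186² + 19² + 244²) = √94493 ≈ 307.3971

307.397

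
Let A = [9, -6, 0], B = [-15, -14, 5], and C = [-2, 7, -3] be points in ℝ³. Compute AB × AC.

(-41, -127, -400)

AB = (-24, -8, 5)
AC = (-11, 13, -3)
i: (-8)·(-3) - 5·13 = 24 - 65 = -41
j: 5·(-11) - (-24)·(-3) = -55 - 72 = -127
k: (-24)·13 - (-8)·(-11) = -312 - 88 = -400
AB × AC = (-41, -127, -400)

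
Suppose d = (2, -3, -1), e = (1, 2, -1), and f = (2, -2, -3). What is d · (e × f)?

-13

e × f:
i: 2·(-3) - (-1)·(-2) = -6 - 2 = -8
j: (-1)·2 - 1·(-3) = -2 - (-3) = 1
k: 1·(-2) - 2·2 = -2 - 4 = -6
e × f = (-8, 1, -6)
d · (e × f) = 2·(-8) + (-3)·1 + (-1)·(-6) = -16 - 3 + 6 = -13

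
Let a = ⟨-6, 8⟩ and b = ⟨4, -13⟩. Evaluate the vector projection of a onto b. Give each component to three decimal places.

a · b = (-6)·4 + 8·(-13) = -24 - 104 = -128
|b|² = 16 + 169 = 185
proj_b a = (-128/185) · (4, -13) ≈ (-2.768, 8.995)

(-2.768, 8.995)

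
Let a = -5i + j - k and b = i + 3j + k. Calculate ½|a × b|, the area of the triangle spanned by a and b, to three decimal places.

8.485

i: 1·1 - (-1)·3 = 1 - (-3) = 4
j: (-1)·1 - (-5)·1 = -1 - (-5) = 4
k: (-5)·3 - 1·1 = -15 - 1 = -16
a × b = (4, 4, -16)
|a × b| = √(4² + 4² + (-16)²) = √288 ≈ 16.9706
area = ½ · 16.9706 ≈ 8.485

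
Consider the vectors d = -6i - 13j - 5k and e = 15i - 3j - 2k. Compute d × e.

i: (-13)·(-2) - (-5)·(-3) = 26 - 15 = 11
j: (-5)·15 - (-6)·(-2) = -75 - 12 = -87
k: (-6)·(-3) - (-13)·15 = 18 - (-195) = 213
d × e = (11, -87, 213)

(11, -87, 213)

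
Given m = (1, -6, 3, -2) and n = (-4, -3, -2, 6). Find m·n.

-4

m · n = 1·(-4) + (-6)·(-3) + 3·(-2) + (-2)·6 = -4 + 18 - 6 - 12 = -4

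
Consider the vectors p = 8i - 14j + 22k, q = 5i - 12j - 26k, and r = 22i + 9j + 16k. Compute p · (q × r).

16262

q × r:
i: (-12)·16 - (-26)·9 = -192 - (-234) = 42
j: (-26)·22 - 5·16 = -572 - 80 = -652
k: 5·9 - (-12)·22 = 45 - (-264) = 309
q × r = (42, -652, 309)
p · (q × r) = 8·42 + (-14)·(-652) + 22·309 = 336 + 9128 + 6798 = 16262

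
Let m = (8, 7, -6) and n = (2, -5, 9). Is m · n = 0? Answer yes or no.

no

m · n = 8·2 + 7·(-5) + (-6)·9 = 16 - 35 - 54 = -73
Nonzero, so the vectors are not orthogonal.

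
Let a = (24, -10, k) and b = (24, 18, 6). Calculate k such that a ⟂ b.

-66

a · b = 24·24 + (-10)·18 + k·6 = 396 + 6k
Set equal to 0: 6k = -396, so k = -66.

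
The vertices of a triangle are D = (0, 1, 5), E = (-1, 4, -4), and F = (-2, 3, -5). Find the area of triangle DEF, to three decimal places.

DE = (-1, 3, -9),  DF = (-2, 2, -10)
i: 3·(-10) - (-9)·2 = -30 - (-18) = -12
j: (-9)·(-2) - (-1)·(-10) = 18 - 10 = 8
k: (-1)·2 - 3·(-2) = -2 - (-6) = 4
DE × DF = (-12, 8, 4)
|DE × DF| = √224 ≈ 14.9666
area = ½ · 14.9666 ≈ 7.483

7.483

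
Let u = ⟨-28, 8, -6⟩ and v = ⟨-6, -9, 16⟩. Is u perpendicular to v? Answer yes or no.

yes

u · v = (-28)·(-6) + 8·(-9) + (-6)·16 = 168 - 72 - 96 = 0
Zero, so the vectors are orthogonal.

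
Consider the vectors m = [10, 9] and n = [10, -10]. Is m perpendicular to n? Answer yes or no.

no

m · n = 10·10 + 9·(-10) = 100 - 90 = 10
Nonzero, so the vectors are not orthogonal.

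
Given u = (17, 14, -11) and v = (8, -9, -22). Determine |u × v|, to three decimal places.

i: 14·(-22) - (-11)·(-9) = -308 - 99 = -407
j: (-11)·8 - 17·(-22) = -88 - (-374) = 286
k: 17·(-9) - 14·8 = -153 - 112 = -265
u × v = (-407, 286, -265)
|u × v| = √((-407)² + 286² + (-265)²) = √317670 ≈ 563.6222

563.622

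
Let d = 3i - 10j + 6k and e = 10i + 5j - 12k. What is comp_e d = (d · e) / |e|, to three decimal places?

-5.609

d · e = 3·10 + (-10)·5 + 6·(-12) = 30 - 50 - 72 = -92
|e| = √(100 + 25 + 144) = √269 ≈ 16.4012
comp_e d = -92 / √269 ≈ -5.609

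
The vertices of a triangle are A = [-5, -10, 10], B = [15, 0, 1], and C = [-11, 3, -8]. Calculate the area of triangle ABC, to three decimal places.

263.517

AB = (20, 10, -9),  AC = (-6, 13, -18)
i: 10·(-18) - (-9)·13 = -180 - (-117) = -63
j: (-9)·(-6) - 20·(-18) = 54 - (-360) = 414
k: 20·13 - 10·(-6) = 260 - (-60) = 320
AB × AC = (-63, 414, 320)
|AB × AC| = √277765 ≈ 527.0342
area = ½ · 527.0342 ≈ 263.517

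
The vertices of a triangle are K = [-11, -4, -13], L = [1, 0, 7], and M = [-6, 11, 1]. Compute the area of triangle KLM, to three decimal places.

KL = (12, 4, 20),  KM = (5, 15, 14)
i: 4·14 - 20·15 = 56 - 300 = -244
j: 20·5 - 12·14 = 100 - 168 = -68
k: 12·15 - 4·5 = 180 - 20 = 160
KL × KM = (-244, -68, 160)
|KL × KM| = √89760 ≈ 299.5997
area = ½ · 299.5997 ≈ 149.800

149.800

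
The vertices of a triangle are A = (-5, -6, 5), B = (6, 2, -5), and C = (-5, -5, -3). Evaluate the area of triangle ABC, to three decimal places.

AB = (11, 8, -10),  AC = (0, 1, -8)
i: 8·(-8) - (-10)·1 = -64 - (-10) = -54
j: (-10)·0 - 11·(-8) = 0 - (-88) = 88
k: 11·1 - 8·0 = 11 - 0 = 11
AB × AC = (-54, 88, 11)
|AB × AC| = √10781 ≈ 103.8316
area = ½ · 103.8316 ≈ 51.916

51.916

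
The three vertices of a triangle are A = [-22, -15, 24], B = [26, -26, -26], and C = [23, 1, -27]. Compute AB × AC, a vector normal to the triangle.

(1361, 198, 1263)

AB = (48, -11, -50)
AC = (45, 16, -51)
i: (-11)·(-51) - (-50)·16 = 561 - (-800) = 1361
j: (-50)·45 - 48·(-51) = -2250 - (-2448) = 198
k: 48·16 - (-11)·45 = 768 - (-495) = 1263
AB × AC = (1361, 198, 1263)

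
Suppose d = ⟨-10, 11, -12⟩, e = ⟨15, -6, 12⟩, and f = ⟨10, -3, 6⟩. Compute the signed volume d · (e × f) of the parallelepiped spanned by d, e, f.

e × f:
i: (-6)·6 - 12·(-3) = -36 - (-36) = 0
j: 12·10 - 15·6 = 120 - 90 = 30
k: 15·(-3) - (-6)·10 = -45 - (-60) = 15
e × f = (0, 30, 15)
d · (e × f) = (-10)·0 + 11·30 + (-12)·15 = 0 + 330 - 180 = 150

150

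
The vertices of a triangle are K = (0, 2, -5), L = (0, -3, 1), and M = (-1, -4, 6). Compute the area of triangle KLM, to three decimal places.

10.271

KL = (0, -5, 6),  KM = (-1, -6, 11)
i: (-5)·11 - 6·(-6) = -55 - (-36) = -19
j: 6·(-1) - 0·11 = -6 - 0 = -6
k: 0·(-6) - (-5)·(-1) = 0 - 5 = -5
KL × KM = (-19, -6, -5)
|KL × KM| = √422 ≈ 20.5426
area = ½ · 20.5426 ≈ 10.271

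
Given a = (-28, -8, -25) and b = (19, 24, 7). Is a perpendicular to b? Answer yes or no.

a · b = (-28)·19 + (-8)·24 + (-25)·7 = -532 - 192 - 175 = -899
Nonzero, so the vectors are not orthogonal.

no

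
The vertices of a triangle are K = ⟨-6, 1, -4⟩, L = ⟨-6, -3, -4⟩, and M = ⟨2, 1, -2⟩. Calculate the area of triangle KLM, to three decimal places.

16.492

KL = (0, -4, 0),  KM = (8, 0, 2)
i: (-4)·2 - 0·0 = -8 - 0 = -8
j: 0·8 - 0·2 = 0 - 0 = 0
k: 0·0 - (-4)·8 = 0 - (-32) = 32
KL × KM = (-8, 0, 32)
|KL × KM| = √1088 ≈ 32.9848
area = ½ · 32.9848 ≈ 16.492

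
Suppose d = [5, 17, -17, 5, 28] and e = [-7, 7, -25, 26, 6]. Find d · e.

d · e = 5·(-7) + 17·7 + (-17)·(-25) + 5·26 + 28·6 = -35 + 119 + 425 + 130 + 168 = 807

807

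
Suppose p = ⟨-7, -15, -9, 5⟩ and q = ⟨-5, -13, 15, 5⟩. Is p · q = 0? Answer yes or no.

p · q = (-7)·(-5) + (-15)·(-13) + (-9)·15 + 5·5 = 35 + 195 - 135 + 25 = 120
Nonzero, so the vectors are not orthogonal.

no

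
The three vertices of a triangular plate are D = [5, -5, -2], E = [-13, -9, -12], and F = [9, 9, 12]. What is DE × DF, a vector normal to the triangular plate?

(84, 212, -236)

DE = (-18, -4, -10)
DF = (4, 14, 14)
i: (-4)·14 - (-10)·14 = -56 - (-140) = 84
j: (-10)·4 - (-18)·14 = -40 - (-252) = 212
k: (-18)·14 - (-4)·4 = -252 - (-16) = -236
DE × DF = (84, 212, -236)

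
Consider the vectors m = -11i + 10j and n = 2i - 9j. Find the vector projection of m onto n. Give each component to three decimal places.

m · n = (-11)·2 + 10·(-9) = -22 - 90 = -112
|n|² = 4 + 81 = 85
proj_n m = (-112/85) · (2, -9) ≈ (-2.635, 11.859)

(-2.635, 11.859)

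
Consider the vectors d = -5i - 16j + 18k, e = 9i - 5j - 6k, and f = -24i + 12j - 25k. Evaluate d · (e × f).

-7105

e × f:
i: (-5)·(-25) - (-6)·12 = 125 - (-72) = 197
j: (-6)·(-24) - 9·(-25) = 144 - (-225) = 369
k: 9·12 - (-5)·(-24) = 108 - 120 = -12
e × f = (197, 369, -12)
d · (e × f) = (-5)·197 + (-16)·369 + 18·(-12) = -985 - 5904 - 216 = -7105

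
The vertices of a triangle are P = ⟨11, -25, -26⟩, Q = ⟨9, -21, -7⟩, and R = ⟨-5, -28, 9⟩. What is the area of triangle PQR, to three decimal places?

PQ = (-2, 4, 19),  PR = (-16, -3, 35)
i: 4·35 - 19·(-3) = 140 - (-57) = 197
j: 19·(-16) - (-2)·35 = -304 - (-70) = -234
k: (-2)·(-3) - 4·(-16) = 6 - (-64) = 70
PQ × PR = (197, -234, 70)
|PQ × PR| = √98465 ≈ 313.7913
area = ½ · 313.7913 ≈ 156.896

156.896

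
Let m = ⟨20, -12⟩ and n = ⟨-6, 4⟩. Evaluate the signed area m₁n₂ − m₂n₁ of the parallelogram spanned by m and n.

8

20·4 - (-12)·(-6) = 80 - 72 = 8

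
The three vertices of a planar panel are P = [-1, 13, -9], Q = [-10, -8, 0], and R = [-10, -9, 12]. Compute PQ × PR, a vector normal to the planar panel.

PQ = (-9, -21, 9)
PR = (-9, -22, 21)
i: (-21)·21 - 9·(-22) = -441 - (-198) = -243
j: 9·(-9) - (-9)·21 = -81 - (-189) = 108
k: (-9)·(-22) - (-21)·(-9) = 198 - 189 = 9
PQ × PR = (-243, 108, 9)

(-243, 108, 9)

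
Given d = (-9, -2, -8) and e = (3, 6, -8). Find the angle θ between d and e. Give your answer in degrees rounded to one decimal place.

78.7

d · e = (-9)·3 + (-2)·6 + (-8)·(-8) = -27 - 12 + 64 = 25
|d|² = 81 + 4 + 64 = 149,  |d| = √149 ≈ 12.206556
|e|² = 9 + 36 + 64 = 109,  |e| = √109 ≈ 10.440307
cos θ = 25 / (12.206556 · 10.440307) ≈ 0.19617
θ = arccos(0.19617) ≈ 78.7°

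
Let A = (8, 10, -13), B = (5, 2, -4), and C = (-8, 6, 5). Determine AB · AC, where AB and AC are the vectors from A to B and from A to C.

AB = B − A = (-3, -8, 9)
AC = C − A = (-16, -4, 18)
AB · AC = (-3)·(-16) + (-8)·(-4) + 9·18 = 48 + 32 + 162 = 242

242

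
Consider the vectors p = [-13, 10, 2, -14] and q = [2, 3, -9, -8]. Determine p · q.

p · q = (-13)·2 + 10·3 + 2·(-9) + (-14)·(-8) = -26 + 30 - 18 + 112 = 98

98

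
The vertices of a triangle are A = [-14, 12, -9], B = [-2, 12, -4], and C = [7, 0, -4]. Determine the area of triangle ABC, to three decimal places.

81.180

AB = (12, 0, 5),  AC = (21, -12, 5)
i: 0·5 - 5·(-12) = 0 - (-60) = 60
j: 5·21 - 12·5 = 105 - 60 = 45
k: 12·(-12) - 0·21 = -144 - 0 = -144
AB × AC = (60, 45, -144)
|AB × AC| = √26361 ≈ 162.3607
area = ½ · 162.3607 ≈ 81.180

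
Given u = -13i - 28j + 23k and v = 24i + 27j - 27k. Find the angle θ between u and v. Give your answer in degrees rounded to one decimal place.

u · v = (-13)·24 + (-28)·27 + 23·(-27) = -312 - 756 - 621 = -1689
|u|² = 169 + 784 + 529 = 1482,  |u| = √1482 ≈ 38.496753
|v|² = 576 + 729 + 729 = 2034,  |v| = √2034 ≈ 45.099889
cos θ = -1689 / (38.496753 · 45.099889) ≈ -0.97281
θ = arccos(-0.97281) ≈ 166.6°

166.6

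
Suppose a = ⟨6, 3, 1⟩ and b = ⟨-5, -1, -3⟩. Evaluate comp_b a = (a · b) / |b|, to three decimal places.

a · b = 6·(-5) + 3·(-1) + 1·(-3) = -30 - 3 - 3 = -36
|b| = √(25 + 1 + 9) = √35 ≈ 5.9161
comp_b a = -36 / √35 ≈ -6.085

-6.085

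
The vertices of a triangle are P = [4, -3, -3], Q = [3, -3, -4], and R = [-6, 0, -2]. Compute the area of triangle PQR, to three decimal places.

5.895

PQ = (-1, 0, -1),  PR = (-10, 3, 1)
i: 0·1 - (-1)·3 = 0 - (-3) = 3
j: (-1)·(-10) - (-1)·1 = 10 - (-1) = 11
k: (-1)·3 - 0·(-10) = -3 - 0 = -3
PQ × PR = (3, 11, -3)
|PQ × PR| = √139 ≈ 11.7898
area = ½ · 11.7898 ≈ 5.895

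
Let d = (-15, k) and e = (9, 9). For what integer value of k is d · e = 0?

d · e = (-15)·9 + k·9 = -135 + 9k
Set equal to 0: 9k = 135, so k = 15.

15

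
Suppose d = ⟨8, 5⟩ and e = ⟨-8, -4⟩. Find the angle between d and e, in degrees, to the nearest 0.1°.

174.6

d · e = 8·(-8) + 5·(-4) = -64 - 20 = -84
|d|² = 64 + 25 = 89,  |d| = √89 ≈ 9.433981
|e|² = 64 + 16 = 80,  |e| = √80 ≈ 8.944272
cos θ = -84 / (9.433981 · 8.944272) ≈ -0.99550
θ = arccos(-0.99550) ≈ 174.6°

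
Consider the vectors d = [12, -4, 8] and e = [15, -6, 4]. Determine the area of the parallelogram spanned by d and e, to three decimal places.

i: (-4)·4 - 8·(-6) = -16 - (-48) = 32
j: 8·15 - 12·4 = 120 - 48 = 72
k: 12·(-6) - (-4)·15 = -72 - (-60) = -12
d × e = (32, 72, -12)
|d × e| = √(32² + 72² + (-12)²) = √6352 ≈ 79.6994

79.699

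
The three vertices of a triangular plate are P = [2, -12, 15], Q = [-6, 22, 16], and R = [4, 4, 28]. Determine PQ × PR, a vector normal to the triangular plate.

PQ = (-8, 34, 1)
PR = (2, 16, 13)
i: 34·13 - 1·16 = 442 - 16 = 426
j: 1·2 - (-8)·13 = 2 - (-104) = 106
k: (-8)·16 - 34·2 = -128 - 68 = -196
PQ × PR = (426, 106, -196)

(426, 106, -196)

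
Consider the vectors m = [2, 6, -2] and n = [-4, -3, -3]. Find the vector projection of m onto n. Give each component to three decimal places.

m · n = 2·(-4) + 6·(-3) + (-2)·(-3) = -8 - 18 + 6 = -20
|n|² = 16 + 9 + 9 = 34
proj_n m = (-20/34) · (-4, -3, -3) ≈ (2.353, 1.765, 1.765)

(2.353, 1.765, 1.765)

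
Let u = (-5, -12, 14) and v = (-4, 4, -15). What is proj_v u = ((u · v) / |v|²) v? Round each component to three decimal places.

(3.704, -3.704, 13.891)

u · v = (-5)·(-4) + (-12)·4 + 14·(-15) = 20 - 48 - 210 = -238
|v|² = 16 + 16 + 225 = 257
proj_v u = (-238/257) · (-4, 4, -15) ≈ (3.704, -3.704, 13.891)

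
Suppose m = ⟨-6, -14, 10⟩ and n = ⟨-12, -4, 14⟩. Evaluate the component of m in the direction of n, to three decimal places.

m · n = (-6)·(-12) + (-14)·(-4) + 10·14 = 72 + 56 + 140 = 268
|n| = √(144 + 16 + 196) = √356 ≈ 18.8680
comp_n m = 268 / √356 ≈ 14.204

14.204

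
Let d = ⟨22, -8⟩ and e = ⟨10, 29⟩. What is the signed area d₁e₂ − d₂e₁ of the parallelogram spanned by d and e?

22·29 - (-8)·10 = 638 - (-80) = 718

718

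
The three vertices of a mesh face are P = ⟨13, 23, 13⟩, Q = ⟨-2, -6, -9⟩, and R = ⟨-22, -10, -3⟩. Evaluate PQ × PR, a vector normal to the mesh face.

PQ = (-15, -29, -22)
PR = (-35, -33, -16)
i: (-29)·(-16) - (-22)·(-33) = 464 - 726 = -262
j: (-22)·(-35) - (-15)·(-16) = 770 - 240 = 530
k: (-15)·(-33) - (-29)·(-35) = 495 - 1015 = -520
PQ × PR = (-262, 530, -520)

(-262, 530, -520)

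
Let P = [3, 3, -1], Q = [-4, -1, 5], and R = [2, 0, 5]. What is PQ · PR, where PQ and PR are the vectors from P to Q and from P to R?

PQ = Q − P = (-7, -4, 6)
PR = R − P = (-1, -3, 6)
PQ · PR = (-7)·(-1) + (-4)·(-3) + 6·6 = 7 + 12 + 36 = 55

55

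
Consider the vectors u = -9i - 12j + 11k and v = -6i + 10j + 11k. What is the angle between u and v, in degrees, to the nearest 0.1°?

79.4

u · v = (-9)·(-6) + (-12)·10 + 11·11 = 54 - 120 + 121 = 55
|u|² = 81 + 144 + 121 = 346,  |u| = √346 ≈ 18.601075
|v|² = 36 + 100 + 121 = 257,  |v| = √257 ≈ 16.031220
cos θ = 55 / (18.601075 · 16.031220) ≈ 0.18444
θ = arccos(0.18444) ≈ 79.4°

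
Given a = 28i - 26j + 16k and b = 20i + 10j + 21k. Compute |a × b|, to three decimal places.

i: (-26)·21 - 16·10 = -546 - 160 = -706
j: 16·20 - 28·21 = 320 - 588 = -268
k: 28·10 - (-26)·20 = 280 - (-520) = 800
a × b = (-706, -268, 800)
|a × b| = √((-706)² + (-268)² + 800²) = √1210260 ≈ 1100.1182

1100.118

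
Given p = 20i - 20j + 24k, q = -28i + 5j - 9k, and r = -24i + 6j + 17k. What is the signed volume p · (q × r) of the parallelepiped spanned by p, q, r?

-12212

q × r:
i: 5·17 - (-9)·6 = 85 - (-54) = 139
j: (-9)·(-24) - (-28)·17 = 216 - (-476) = 692
k: (-28)·6 - 5·(-24) = -168 - (-120) = -48
q × r = (139, 692, -48)
p · (q × r) = 20·139 + (-20)·692 + 24·(-48) = 2780 - 13840 - 1152 = -12212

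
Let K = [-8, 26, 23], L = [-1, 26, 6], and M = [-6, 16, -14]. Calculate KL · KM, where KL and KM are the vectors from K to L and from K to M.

643

KL = L − K = (7, 0, -17)
KM = M − K = (2, -10, -37)
KL · KM = 7·2 + 0·(-10) + (-17)·(-37) = 14 + 0 + 629 = 643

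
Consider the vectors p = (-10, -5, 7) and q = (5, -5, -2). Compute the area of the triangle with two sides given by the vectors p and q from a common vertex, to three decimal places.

44.371

i: (-5)·(-2) - 7·(-5) = 10 - (-35) = 45
j: 7·5 - (-10)·(-2) = 35 - 20 = 15
k: (-10)·(-5) - (-5)·5 = 50 - (-25) = 75
p × q = (45, 15, 75)
|p × q| = √(45² + 15² + 75²) = √7875 ≈ 88.7412
area = ½ · 88.7412 ≈ 44.371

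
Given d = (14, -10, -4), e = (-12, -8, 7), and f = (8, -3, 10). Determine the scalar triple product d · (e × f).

e × f:
i: (-8)·10 - 7·(-3) = -80 - (-21) = -59
j: 7·8 - (-12)·10 = 56 - (-120) = 176
k: (-12)·(-3) - (-8)·8 = 36 - (-64) = 100
e × f = (-59, 176, 100)
d · (e × f) = 14·(-59) + (-10)·176 + (-4)·100 = -826 - 1760 - 400 = -2986

-2986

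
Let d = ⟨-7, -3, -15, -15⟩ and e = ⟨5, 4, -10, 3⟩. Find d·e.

58

d · e = (-7)·5 + (-3)·4 + (-15)·(-10) + (-15)·3 = -35 - 12 + 150 - 45 = 58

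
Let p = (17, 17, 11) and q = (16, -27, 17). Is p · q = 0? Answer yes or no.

yes

p · q = 17·16 + 17·(-27) + 11·17 = 272 - 459 + 187 = 0
Zero, so the vectors are orthogonal.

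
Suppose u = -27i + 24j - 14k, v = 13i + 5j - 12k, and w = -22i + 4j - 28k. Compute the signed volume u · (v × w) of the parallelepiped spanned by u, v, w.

v × w:
i: 5·(-28) - (-12)·4 = -140 - (-48) = -92
j: (-12)·(-22) - 13·(-28) = 264 - (-364) = 628
k: 13·4 - 5·(-22) = 52 - (-110) = 162
v × w = (-92, 628, 162)
u · (v × w) = (-27)·(-92) + 24·628 + (-14)·162 = 2484 + 15072 - 2268 = 15288

15288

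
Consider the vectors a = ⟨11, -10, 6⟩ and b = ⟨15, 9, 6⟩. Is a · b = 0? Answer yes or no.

a · b = 11·15 + (-10)·9 + 6·6 = 165 - 90 + 36 = 111
Nonzero, so the vectors are not orthogonal.

no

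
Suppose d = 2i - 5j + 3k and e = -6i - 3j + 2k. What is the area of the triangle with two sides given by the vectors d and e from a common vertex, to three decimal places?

i: (-5)·2 - 3·(-3) = -10 - (-9) = -1
j: 3·(-6) - 2·2 = -18 - 4 = -22
k: 2·(-3) - (-5)·(-6) = -6 - 30 = -36
d × e = (-1, -22, -36)
|d × e| = √((-1)² + (-22)² + (-36)²) = √1781 ≈ 42.2019
area = ½ · 42.2019 ≈ 21.101

21.101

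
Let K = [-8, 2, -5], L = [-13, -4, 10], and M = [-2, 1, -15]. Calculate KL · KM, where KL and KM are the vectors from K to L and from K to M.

-174

KL = L − K = (-5, -6, 15)
KM = M − K = (6, -1, -10)
KL · KM = (-5)·6 + (-6)·(-1) + 15·(-10) = -30 + 6 - 150 = -174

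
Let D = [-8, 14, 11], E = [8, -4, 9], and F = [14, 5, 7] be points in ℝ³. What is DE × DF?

(54, 20, 252)

DE = (16, -18, -2)
DF = (22, -9, -4)
i: (-18)·(-4) - (-2)·(-9) = 72 - 18 = 54
j: (-2)·22 - 16·(-4) = -44 - (-64) = 20
k: 16·(-9) - (-18)·22 = -144 - (-396) = 252
DE × DF = (54, 20, 252)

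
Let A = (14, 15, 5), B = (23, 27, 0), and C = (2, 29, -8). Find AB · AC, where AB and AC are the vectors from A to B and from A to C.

125

AB = B − A = (9, 12, -5)
AC = C − A = (-12, 14, -13)
AB · AC = 9·(-12) + 12·14 + (-5)·(-13) = -108 + 168 + 65 = 125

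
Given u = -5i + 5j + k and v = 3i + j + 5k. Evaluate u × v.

i: 5·5 - 1·1 = 25 - 1 = 24
j: 1·3 - (-5)·5 = 3 - (-25) = 28
k: (-5)·1 - 5·3 = -5 - 15 = -20
u × v = (24, 28, -20)

(24, 28, -20)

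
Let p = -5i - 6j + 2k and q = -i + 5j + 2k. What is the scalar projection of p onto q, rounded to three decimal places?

-3.834

p · q = (-5)·(-1) + (-6)·5 + 2·2 = 5 - 30 + 4 = -21
|q| = √(1 + 25 + 4) = √30 ≈ 5.4772
comp_q p = -21 / √30 ≈ -3.834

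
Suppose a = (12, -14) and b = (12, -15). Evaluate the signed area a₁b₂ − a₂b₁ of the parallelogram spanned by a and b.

12·(-15) - (-14)·12 = -180 - (-168) = -12

-12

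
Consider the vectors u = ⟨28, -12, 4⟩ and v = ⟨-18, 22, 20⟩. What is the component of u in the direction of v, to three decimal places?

u · v = 28·(-18) + (-12)·22 + 4·20 = -504 - 264 + 80 = -688
|v| = √(324 + 484 + 400) = √1208 ≈ 34.7563
comp_v u = -688 / √1208 ≈ -19.795

-19.795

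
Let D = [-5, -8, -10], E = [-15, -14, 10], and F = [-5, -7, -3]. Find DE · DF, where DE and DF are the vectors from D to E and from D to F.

DE = E − D = (-10, -6, 20)
DF = F − D = (0, 1, 7)
DE · DF = (-10)·0 + (-6)·1 + 20·7 = 0 - 6 + 140 = 134

134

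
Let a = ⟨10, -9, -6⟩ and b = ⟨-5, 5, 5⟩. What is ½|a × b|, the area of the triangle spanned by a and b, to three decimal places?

12.748

i: (-9)·5 - (-6)·5 = -45 - (-30) = -15
j: (-6)·(-5) - 10·5 = 30 - 50 = -20
k: 10·5 - (-9)·(-5) = 50 - 45 = 5
a × b = (-15, -20, 5)
|a × b| = √((-15)² + (-20)² + 5²) = √650 ≈ 25.4951
area = ½ · 25.4951 ≈ 12.748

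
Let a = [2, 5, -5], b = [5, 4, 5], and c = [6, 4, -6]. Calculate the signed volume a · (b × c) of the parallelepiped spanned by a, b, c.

232

b × c:
i: 4·(-6) - 5·4 = -24 - 20 = -44
j: 5·6 - 5·(-6) = 30 - (-30) = 60
k: 5·4 - 4·6 = 20 - 24 = -4
b × c = (-44, 60, -4)
a · (b × c) = 2·(-44) + 5·60 + (-5)·(-4) = -88 + 300 + 20 = 232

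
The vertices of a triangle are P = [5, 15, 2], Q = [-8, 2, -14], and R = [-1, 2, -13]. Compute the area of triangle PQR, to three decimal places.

PQ = (-13, -13, -16),  PR = (-6, -13, -15)
i: (-13)·(-15) - (-16)·(-13) = 195 - 208 = -13
j: (-16)·(-6) - (-13)·(-15) = 96 - 195 = -99
k: (-13)·(-13) - (-13)·(-6) = 169 - 78 = 91
PQ × PR = (-13, -99, 91)
|PQ × PR| = √18251 ≈ 135.0963
area = ½ · 135.0963 ≈ 67.548

67.548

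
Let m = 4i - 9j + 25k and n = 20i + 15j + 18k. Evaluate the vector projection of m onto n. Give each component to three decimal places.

(8.325, 6.243, 7.492)

m · n = 4·20 + (-9)·15 + 25·18 = 80 - 135 + 450 = 395
|n|² = 400 + 225 + 324 = 949
proj_n m = (395/949) · (20, 15, 18) ≈ (8.325, 6.243, 7.492)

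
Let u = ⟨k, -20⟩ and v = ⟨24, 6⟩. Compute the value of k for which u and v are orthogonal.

5

u · v = k·24 + (-20)·6 = -120 + 24k
Set equal to 0: 24k = 120, so k = 5.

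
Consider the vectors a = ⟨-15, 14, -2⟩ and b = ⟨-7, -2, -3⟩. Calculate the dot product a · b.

83

a · b = (-15)·(-7) + 14·(-2) + (-2)·(-3) = 105 - 28 + 6 = 83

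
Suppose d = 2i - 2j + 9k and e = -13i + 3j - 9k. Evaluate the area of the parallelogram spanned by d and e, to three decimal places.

i: (-2)·(-9) - 9·3 = 18 - 27 = -9
j: 9·(-13) - 2·(-9) = -117 - (-18) = -99
k: 2·3 - (-2)·(-13) = 6 - 26 = -20
d × e = (-9, -99, -20)
|d × e| = √((-9)² + (-99)² + (-20)²) = √10282 ≈ 101.4002

101.400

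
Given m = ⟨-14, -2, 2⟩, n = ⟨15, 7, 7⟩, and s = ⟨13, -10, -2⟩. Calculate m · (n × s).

-1508

n × s:
i: 7·(-2) - 7·(-10) = -14 - (-70) = 56
j: 7·13 - 15·(-2) = 91 - (-30) = 121
k: 15·(-10) - 7·13 = -150 - 91 = -241
n × s = (56, 121, -241)
m · (n × s) = (-14)·56 + (-2)·121 + 2·(-241) = -784 - 242 - 482 = -1508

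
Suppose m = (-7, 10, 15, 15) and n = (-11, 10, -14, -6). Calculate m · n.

-123

m · n = (-7)·(-11) + 10·10 + 15·(-14) + 15·(-6) = 77 + 100 - 210 - 90 = -123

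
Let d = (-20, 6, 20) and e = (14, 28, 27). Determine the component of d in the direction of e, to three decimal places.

d · e = (-20)·14 + 6·28 + 20·27 = -280 + 168 + 540 = 428
|e| = √(196 + 784 + 729) = √1709 ≈ 41.3401
comp_e d = 428 / √1709 ≈ 10.353

10.353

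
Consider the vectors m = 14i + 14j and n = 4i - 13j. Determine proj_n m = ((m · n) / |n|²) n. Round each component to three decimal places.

m · n = 14·4 + 14·(-13) = 56 - 182 = -126
|n|² = 16 + 169 = 185
proj_n m = (-126/185) · (4, -13) ≈ (-2.724, 8.854)

(-2.724, 8.854)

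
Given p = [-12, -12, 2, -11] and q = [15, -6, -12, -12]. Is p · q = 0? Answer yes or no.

yes

p · q = (-12)·15 + (-12)·(-6) + 2·(-12) + (-11)·(-12) = -180 + 72 - 24 + 132 = 0
Zero, so the vectors are orthogonal.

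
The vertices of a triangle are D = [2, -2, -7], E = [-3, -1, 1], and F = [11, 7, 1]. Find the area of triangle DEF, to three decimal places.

69.921

DE = (-5, 1, 8),  DF = (9, 9, 8)
i: 1·8 - 8·9 = 8 - 72 = -64
j: 8·9 - (-5)·8 = 72 - (-40) = 112
k: (-5)·9 - 1·9 = -45 - 9 = -54
DE × DF = (-64, 112, -54)
|DE × DF| = √19556 ≈ 139.8428
area = ½ · 139.8428 ≈ 69.921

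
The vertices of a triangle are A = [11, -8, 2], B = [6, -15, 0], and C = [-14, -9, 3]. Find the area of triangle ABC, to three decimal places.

AB = (-5, -7, -2),  AC = (-25, -1, 1)
i: (-7)·1 - (-2)·(-1) = -7 - 2 = -9
j: (-2)·(-25) - (-5)·1 = 50 - (-5) = 55
k: (-5)·(-1) - (-7)·(-25) = 5 - 175 = -170
AB × AC = (-9, 55, -170)
|AB × AC| = √32006 ≈ 178.9022
area = ½ · 178.9022 ≈ 89.451

89.451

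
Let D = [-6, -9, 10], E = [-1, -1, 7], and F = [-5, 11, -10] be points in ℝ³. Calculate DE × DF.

DE = (5, 8, -3)
DF = (1, 20, -20)
i: 8·(-20) - (-3)·20 = -160 - (-60) = -100
j: (-3)·1 - 5·(-20) = -3 - (-100) = 97
k: 5·20 - 8·1 = 100 - 8 = 92
DE × DF = (-100, 97, 92)

(-100, 97, 92)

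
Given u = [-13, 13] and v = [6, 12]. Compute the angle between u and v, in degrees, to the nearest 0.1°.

u · v = (-13)·6 + 13·12 = -78 + 156 = 78
|u|² = 169 + 169 = 338,  |u| = √338 ≈ 18.384776
|v|² = 36 + 144 = 180,  |v| = √180 ≈ 13.416408
cos θ = 78 / (18.384776 · 13.416408) ≈ 0.31623
θ = arccos(0.31623) ≈ 71.6°

71.6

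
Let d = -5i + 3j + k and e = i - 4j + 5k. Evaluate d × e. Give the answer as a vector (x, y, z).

(19, 26, 17)

i: 3·5 - 1·(-4) = 15 - (-4) = 19
j: 1·1 - (-5)·5 = 1 - (-25) = 26
k: (-5)·(-4) - 3·1 = 20 - 3 = 17
d × e = (19, 26, 17)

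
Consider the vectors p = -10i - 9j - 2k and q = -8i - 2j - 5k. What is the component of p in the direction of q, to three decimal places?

11.199

p · q = (-10)·(-8) + (-9)·(-2) + (-2)·(-5) = 80 + 18 + 10 = 108
|q| = √(64 + 4 + 25) = √93 ≈ 9.6437
comp_q p = 108 / √93 ≈ 11.199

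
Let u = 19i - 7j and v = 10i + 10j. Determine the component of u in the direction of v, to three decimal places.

8.485

u · v = 19·10 + (-7)·10 = 190 - 70 = 120
|v| = √(100 + 100) = √200 ≈ 14.1421
comp_v u = 120 / √200 ≈ 8.485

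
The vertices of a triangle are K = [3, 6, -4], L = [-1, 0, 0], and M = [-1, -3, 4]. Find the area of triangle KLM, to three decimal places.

11.662

KL = (-4, -6, 4),  KM = (-4, -9, 8)
i: (-6)·8 - 4·(-9) = -48 - (-36) = -12
j: 4·(-4) - (-4)·8 = -16 - (-32) = 16
k: (-4)·(-9) - (-6)·(-4) = 36 - 24 = 12
KL × KM = (-12, 16, 12)
|KL × KM| = √544 ≈ 23.3238
area = ½ · 23.3238 ≈ 11.662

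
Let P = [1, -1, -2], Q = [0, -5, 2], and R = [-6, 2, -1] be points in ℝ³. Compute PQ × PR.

PQ = (-1, -4, 4)
PR = (-7, 3, 1)
i: (-4)·1 - 4·3 = -4 - 12 = -16
j: 4·(-7) - (-1)·1 = -28 - (-1) = -27
k: (-1)·3 - (-4)·(-7) = -3 - 28 = -31
PQ × PR = (-16, -27, -31)

(-16, -27, -31)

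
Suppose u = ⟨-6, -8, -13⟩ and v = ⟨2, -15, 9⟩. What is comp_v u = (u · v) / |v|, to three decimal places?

u · v = (-6)·2 + (-8)·(-15) + (-13)·9 = -12 + 120 - 117 = -9
|v| = √(4 + 225 + 81) = √310 ≈ 17.6068
comp_v u = -9 / √310 ≈ -0.511

-0.511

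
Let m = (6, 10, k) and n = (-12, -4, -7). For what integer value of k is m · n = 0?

m · n = 6·(-12) + 10·(-4) + k·(-7) = -112 - 7k
Set equal to 0: -7k = 112, so k = -16.

-16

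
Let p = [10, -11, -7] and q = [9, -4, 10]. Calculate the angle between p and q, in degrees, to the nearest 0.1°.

p · q = 10·9 + (-11)·(-4) + (-7)·10 = 90 + 44 - 70 = 64
|p|² = 100 + 121 + 49 = 270,  |p| = √270 ≈ 16.431677
|q|² = 81 + 16 + 100 = 197,  |q| = √197 ≈ 14.035669
cos θ = 64 / (16.431677 · 14.035669) ≈ 0.27750
θ = arccos(0.27750) ≈ 73.9°

73.9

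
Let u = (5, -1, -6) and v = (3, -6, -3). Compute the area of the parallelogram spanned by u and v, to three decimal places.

42.743

i: (-1)·(-3) - (-6)·(-6) = 3 - 36 = -33
j: (-6)·3 - 5·(-3) = -18 - (-15) = -3
k: 5·(-6) - (-1)·3 = -30 - (-3) = -27
u × v = (-33, -3, -27)
|u × v| = √((-33)² + (-3)² + (-27)²) = √1827 ≈ 42.7434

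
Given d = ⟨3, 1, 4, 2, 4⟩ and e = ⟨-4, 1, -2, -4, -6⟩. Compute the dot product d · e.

d · e = 3·(-4) + 1·1 + 4·(-2) + 2·(-4) + 4·(-6) = -12 + 1 - 8 - 8 - 24 = -51

-51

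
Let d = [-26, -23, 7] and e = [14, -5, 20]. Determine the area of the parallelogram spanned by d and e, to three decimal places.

875.701

i: (-23)·20 - 7·(-5) = -460 - (-35) = -425
j: 7·14 - (-26)·20 = 98 - (-520) = 618
k: (-26)·(-5) - (-23)·14 = 130 - (-322) = 452
d × e = (-425, 618, 452)
|d × e| = √((-425)² + 618² + 452²) = √766853 ≈ 875.7014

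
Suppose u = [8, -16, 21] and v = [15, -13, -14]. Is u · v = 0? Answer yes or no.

u · v = 8·15 + (-16)·(-13) + 21·(-14) = 120 + 208 - 294 = 34
Nonzero, so the vectors are not orthogonal.

no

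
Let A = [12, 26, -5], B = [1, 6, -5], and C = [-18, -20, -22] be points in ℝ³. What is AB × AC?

AB = (-11, -20, 0)
AC = (-30, -46, -17)
i: (-20)·(-17) - 0·(-46) = 340 - 0 = 340
j: 0·(-30) - (-11)·(-17) = 0 - 187 = -187
k: (-11)·(-46) - (-20)·(-30) = 506 - 600 = -94
AB × AC = (340, -187, -94)

(340, -187, -94)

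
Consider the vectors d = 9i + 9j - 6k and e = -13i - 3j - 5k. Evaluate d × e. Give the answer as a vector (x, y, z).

i: 9·(-5) - (-6)·(-3) = -45 - 18 = -63
j: (-6)·(-13) - 9·(-5) = 78 - (-45) = 123
k: 9·(-3) - 9·(-13) = -27 - (-117) = 90
d × e = (-63, 123, 90)

(-63, 123, 90)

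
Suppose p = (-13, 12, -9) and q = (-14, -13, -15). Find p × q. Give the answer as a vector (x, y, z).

i: 12·(-15) - (-9)·(-13) = -180 - 117 = -297
j: (-9)·(-14) - (-13)·(-15) = 126 - 195 = -69
k: (-13)·(-13) - 12·(-14) = 169 - (-168) = 337
p × q = (-297, -69, 337)

(-297, -69, 337)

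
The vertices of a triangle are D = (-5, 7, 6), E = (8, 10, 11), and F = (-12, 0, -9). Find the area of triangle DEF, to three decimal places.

87.464

DE = (13, 3, 5),  DF = (-7, -7, -15)
i: 3·(-15) - 5·(-7) = -45 - (-35) = -10
j: 5·(-7) - 13·(-15) = -35 - (-195) = 160
k: 13·(-7) - 3·(-7) = -91 - (-21) = -70
DE × DF = (-10, 160, -70)
|DE × DF| = √30600 ≈ 174.9286
area = ½ · 174.9286 ≈ 87.464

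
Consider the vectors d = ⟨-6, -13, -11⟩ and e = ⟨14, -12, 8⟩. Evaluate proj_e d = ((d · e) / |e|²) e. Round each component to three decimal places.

(-0.554, 0.475, -0.317)

d · e = (-6)·14 + (-13)·(-12) + (-11)·8 = -84 + 156 - 88 = -16
|e|² = 196 + 144 + 64 = 404
proj_e d = (-16/404) · (14, -12, 8) ≈ (-0.554, 0.475, -0.317)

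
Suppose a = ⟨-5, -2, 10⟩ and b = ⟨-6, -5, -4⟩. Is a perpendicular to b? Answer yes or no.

a · b = (-5)·(-6) + (-2)·(-5) + 10·(-4) = 30 + 10 - 40 = 0
Zero, so the vectors are orthogonal.

yes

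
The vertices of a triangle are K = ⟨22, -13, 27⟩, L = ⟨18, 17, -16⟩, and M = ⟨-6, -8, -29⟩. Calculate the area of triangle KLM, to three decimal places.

971.986

KL = (-4, 30, -43),  KM = (-28, 5, -56)
i: 30·(-56) - (-43)·5 = -1680 - (-215) = -1465
j: (-43)·(-28) - (-4)·(-56) = 1204 - 224 = 980
k: (-4)·5 - 30·(-28) = -20 - (-840) = 820
KL × KM = (-1465, 980, 820)
|KL × KM| = √3779025 ≈ 1943.9715
area = ½ · 1943.9715 ≈ 971.986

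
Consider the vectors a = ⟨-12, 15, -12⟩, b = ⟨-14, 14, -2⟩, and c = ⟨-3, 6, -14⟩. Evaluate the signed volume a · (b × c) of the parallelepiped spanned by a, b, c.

-138

b × c:
i: 14·(-14) - (-2)·6 = -196 - (-12) = -184
j: (-2)·(-3) - (-14)·(-14) = 6 - 196 = -190
k: (-14)·6 - 14·(-3) = -84 - (-42) = -42
b × c = (-184, -190, -42)
a · (b × c) = (-12)·(-184) + 15·(-190) + (-12)·(-42) = 2208 - 2850 + 504 = -138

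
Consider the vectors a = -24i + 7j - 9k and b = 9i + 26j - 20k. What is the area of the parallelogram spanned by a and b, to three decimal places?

891.923

i: 7·(-20) - (-9)·26 = -140 - (-234) = 94
j: (-9)·9 - (-24)·(-20) = -81 - 480 = -561
k: (-24)·26 - 7·9 = -624 - 63 = -687
a × b = (94, -561, -687)
|a × b| = √(94² + (-561)² + (-687)²) = √795526 ≈ 891.9226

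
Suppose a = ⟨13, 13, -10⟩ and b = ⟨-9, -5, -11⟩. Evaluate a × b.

(-193, 233, 52)

i: 13·(-11) - (-10)·(-5) = -143 - 50 = -193
j: (-10)·(-9) - 13·(-11) = 90 - (-143) = 233
k: 13·(-5) - 13·(-9) = -65 - (-117) = 52
a × b = (-193, 233, 52)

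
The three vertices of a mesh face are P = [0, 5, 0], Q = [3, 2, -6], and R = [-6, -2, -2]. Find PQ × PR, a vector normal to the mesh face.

PQ = (3, -3, -6)
PR = (-6, -7, -2)
i: (-3)·(-2) - (-6)·(-7) = 6 - 42 = -36
j: (-6)·(-6) - 3·(-2) = 36 - (-6) = 42
k: 3·(-7) - (-3)·(-6) = -21 - 18 = -39
PQ × PR = (-36, 42, -39)

(-36, 42, -39)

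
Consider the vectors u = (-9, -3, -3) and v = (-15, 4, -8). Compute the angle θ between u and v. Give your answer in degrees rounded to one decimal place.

u · v = (-9)·(-15) + (-3)·4 + (-3)·(-8) = 135 - 12 + 24 = 147
|u|² = 81 + 9 + 9 = 99,  |u| = √99 ≈ 9.949874
|v|² = 225 + 16 + 64 = 305,  |v| = √305 ≈ 17.464249
cos θ = 147 / (9.949874 · 17.464249) ≈ 0.84596
θ = arccos(0.84596) ≈ 32.2°

32.2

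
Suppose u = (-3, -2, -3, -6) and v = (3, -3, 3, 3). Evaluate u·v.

-30

u · v = (-3)·3 + (-2)·(-3) + (-3)·3 + (-6)·3 = -9 + 6 - 9 - 18 = -30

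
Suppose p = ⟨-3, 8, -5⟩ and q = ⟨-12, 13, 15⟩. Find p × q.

(185, 105, 57)

i: 8·15 - (-5)·13 = 120 - (-65) = 185
j: (-5)·(-12) - (-3)·15 = 60 - (-45) = 105
k: (-3)·13 - 8·(-12) = -39 - (-96) = 57
p × q = (185, 105, 57)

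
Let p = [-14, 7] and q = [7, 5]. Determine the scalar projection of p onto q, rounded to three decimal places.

p · q = (-14)·7 + 7·5 = -98 + 35 = -63
|q| = √(49 + 25) = √74 ≈ 8.6023
comp_q p = -63 / √74 ≈ -7.324

-7.324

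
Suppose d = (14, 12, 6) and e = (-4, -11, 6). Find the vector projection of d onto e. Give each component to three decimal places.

d · e = 14·(-4) + 12·(-11) + 6·6 = -56 - 132 + 36 = -152
|e|² = 16 + 121 + 36 = 173
proj_e d = (-152/173) · (-4, -11, 6) ≈ (3.514, 9.665, -5.272)

(3.514, 9.665, -5.272)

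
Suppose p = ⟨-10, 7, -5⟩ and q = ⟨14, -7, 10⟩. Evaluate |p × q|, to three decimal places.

i: 7·10 - (-5)·(-7) = 70 - 35 = 35
j: (-5)·14 - (-10)·10 = -70 - (-100) = 30
k: (-10)·(-7) - 7·14 = 70 - 98 = -28
p × q = (35, 30, -28)
|p × q| = √(35² + 30² + (-28)²) = √2909 ≈ 53.9351

53.935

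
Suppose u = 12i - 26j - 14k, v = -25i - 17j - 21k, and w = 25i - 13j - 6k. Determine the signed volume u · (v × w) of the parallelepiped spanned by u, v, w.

4998

v × w:
i: (-17)·(-6) - (-21)·(-13) = 102 - 273 = -171
j: (-21)·25 - (-25)·(-6) = -525 - 150 = -675
k: (-25)·(-13) - (-17)·25 = 325 - (-425) = 750
v × w = (-171, -675, 750)
u · (v × w) = 12·(-171) + (-26)·(-675) + (-14)·750 = -2052 + 17550 - 10500 = 4998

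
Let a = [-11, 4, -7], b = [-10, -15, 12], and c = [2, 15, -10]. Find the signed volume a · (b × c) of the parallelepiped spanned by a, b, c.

866

b × c:
i: (-15)·(-10) - 12·15 = 150 - 180 = -30
j: 12·2 - (-10)·(-10) = 24 - 100 = -76
k: (-10)·15 - (-15)·2 = -150 - (-30) = -120
b × c = (-30, -76, -120)
a · (b × c) = (-11)·(-30) + 4·(-76) + (-7)·(-120) = 330 - 304 + 840 = 866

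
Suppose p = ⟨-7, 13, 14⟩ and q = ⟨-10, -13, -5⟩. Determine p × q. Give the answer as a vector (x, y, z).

i: 13·(-5) - 14·(-13) = -65 - (-182) = 117
j: 14·(-10) - (-7)·(-5) = -140 - 35 = -175
k: (-7)·(-13) - 13·(-10) = 91 - (-130) = 221
p × q = (117, -175, 221)

(117, -175, 221)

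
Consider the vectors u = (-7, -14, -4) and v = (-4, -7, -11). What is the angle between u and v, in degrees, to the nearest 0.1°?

39.5

u · v = (-7)·(-4) + (-14)·(-7) + (-4)·(-11) = 28 + 98 + 44 = 170
|u|² = 49 + 196 + 16 = 261,  |u| = √261 ≈ 16.155494
|v|² = 16 + 49 + 121 = 186,  |v| = √186 ≈ 13.638182
cos θ = 170 / (16.155494 · 13.638182) ≈ 0.77156
θ = arccos(0.77156) ≈ 39.5°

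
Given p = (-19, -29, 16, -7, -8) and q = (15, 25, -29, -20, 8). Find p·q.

-1398

p · q = (-19)·15 + (-29)·25 + 16·(-29) + (-7)·(-20) + (-8)·8 = -285 - 725 - 464 + 140 - 64 = -1398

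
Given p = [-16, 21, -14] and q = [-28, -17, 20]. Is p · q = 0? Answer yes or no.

no

p · q = (-16)·(-28) + 21·(-17) + (-14)·20 = 448 - 357 - 280 = -189
Nonzero, so the vectors are not orthogonal.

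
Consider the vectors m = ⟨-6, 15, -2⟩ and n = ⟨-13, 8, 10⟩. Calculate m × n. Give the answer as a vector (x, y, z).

i: 15·10 - (-2)·8 = 150 - (-16) = 166
j: (-2)·(-13) - (-6)·10 = 26 - (-60) = 86
k: (-6)·8 - 15·(-13) = -48 - (-195) = 147
m × n = (166, 86, 147)

(166, 86, 147)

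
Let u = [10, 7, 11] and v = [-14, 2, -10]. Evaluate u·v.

u · v = 10·(-14) + 7·2 + 11·(-10) = -140 + 14 - 110 = -236

-236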